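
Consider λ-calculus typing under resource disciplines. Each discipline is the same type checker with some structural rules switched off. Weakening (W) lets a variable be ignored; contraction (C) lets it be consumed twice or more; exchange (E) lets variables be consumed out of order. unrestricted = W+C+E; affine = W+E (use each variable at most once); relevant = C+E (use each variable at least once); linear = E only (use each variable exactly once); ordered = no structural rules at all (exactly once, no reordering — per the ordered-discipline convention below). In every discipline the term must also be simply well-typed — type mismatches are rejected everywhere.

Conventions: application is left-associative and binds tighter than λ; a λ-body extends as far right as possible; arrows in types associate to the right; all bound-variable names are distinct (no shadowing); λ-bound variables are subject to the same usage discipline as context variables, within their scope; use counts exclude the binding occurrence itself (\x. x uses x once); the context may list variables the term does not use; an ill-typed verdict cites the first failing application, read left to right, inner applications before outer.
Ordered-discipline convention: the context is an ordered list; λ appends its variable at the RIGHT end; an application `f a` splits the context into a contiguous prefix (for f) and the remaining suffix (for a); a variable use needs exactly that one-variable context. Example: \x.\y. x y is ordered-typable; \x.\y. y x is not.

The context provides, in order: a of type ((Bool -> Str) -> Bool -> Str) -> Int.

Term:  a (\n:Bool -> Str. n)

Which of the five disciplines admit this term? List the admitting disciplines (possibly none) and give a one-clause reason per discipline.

accepted by: ordered, linear, affine, relevant, unrestricted
usage: a ×1; n [bound] ×1
uses in reading order: a, n
typing: the term checks, with type Int
ordered: ✓, a, n once each; derivable with no W/C/E
linear: ✓, exactly-once usage across a, n
affine: ✓, at most one use each (a, n)
relevant: ✓, a, n: all used, weakening unneeded
unrestricted: ✓, typability at Int is all that's needed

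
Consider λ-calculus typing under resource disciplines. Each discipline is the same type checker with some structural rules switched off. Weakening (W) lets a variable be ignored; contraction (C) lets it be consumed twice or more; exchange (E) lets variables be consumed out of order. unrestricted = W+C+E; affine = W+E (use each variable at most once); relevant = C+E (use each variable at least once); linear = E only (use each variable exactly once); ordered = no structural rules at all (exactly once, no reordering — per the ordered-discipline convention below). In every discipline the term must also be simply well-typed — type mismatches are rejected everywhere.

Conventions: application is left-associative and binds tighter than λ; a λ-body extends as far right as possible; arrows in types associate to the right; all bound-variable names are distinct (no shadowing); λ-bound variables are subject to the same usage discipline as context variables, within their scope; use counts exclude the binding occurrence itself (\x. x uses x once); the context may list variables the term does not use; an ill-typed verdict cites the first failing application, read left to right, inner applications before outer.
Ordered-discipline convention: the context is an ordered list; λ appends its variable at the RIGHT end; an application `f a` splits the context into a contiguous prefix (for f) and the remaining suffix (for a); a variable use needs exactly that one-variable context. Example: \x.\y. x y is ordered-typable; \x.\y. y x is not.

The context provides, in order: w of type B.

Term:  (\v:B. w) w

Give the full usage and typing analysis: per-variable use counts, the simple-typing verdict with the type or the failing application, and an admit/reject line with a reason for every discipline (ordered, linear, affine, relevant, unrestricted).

use counts: w: 2; v [bound]: 0
order of uses: w, w
typing: ✓ — B
ordered: ✗ — w ×2 used more than once (contraction); unused: v — weakening required
linear: ✗ — w ×2 used more than once (contraction); unused: v — weakening required
affine: ✗ — w ×2 used more than once (contraction)
relevant: ✗ — unused: v — weakening required
unrestricted: ✓ — typability at B is all that's needed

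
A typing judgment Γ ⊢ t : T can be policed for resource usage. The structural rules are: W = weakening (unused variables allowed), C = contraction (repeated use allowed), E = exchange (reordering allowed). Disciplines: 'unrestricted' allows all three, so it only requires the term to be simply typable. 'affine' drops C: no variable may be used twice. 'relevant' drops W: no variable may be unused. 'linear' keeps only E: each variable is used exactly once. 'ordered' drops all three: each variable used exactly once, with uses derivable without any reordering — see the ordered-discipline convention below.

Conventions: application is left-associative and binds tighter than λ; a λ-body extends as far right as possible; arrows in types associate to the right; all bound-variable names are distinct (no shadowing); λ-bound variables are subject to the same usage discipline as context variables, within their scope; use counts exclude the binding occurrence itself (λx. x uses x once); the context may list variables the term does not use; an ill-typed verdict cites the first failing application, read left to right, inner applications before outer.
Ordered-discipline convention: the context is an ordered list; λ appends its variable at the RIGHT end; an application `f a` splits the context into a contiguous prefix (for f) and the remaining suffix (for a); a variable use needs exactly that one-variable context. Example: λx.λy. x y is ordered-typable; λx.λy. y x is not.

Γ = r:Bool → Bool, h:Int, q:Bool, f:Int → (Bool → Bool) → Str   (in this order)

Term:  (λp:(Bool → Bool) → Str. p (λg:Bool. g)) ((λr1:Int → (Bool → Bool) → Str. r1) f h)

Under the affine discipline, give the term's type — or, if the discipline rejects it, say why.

term : Str
use counts: r ×0, h ×1, q ×0, f ×1, p [bound] ×1, g [bound] ×1, r1 [bound] ×1
use order (left to right): p, g, r1, f, h
typing: ✓ — Str
all disciplines: ordered ✗ | linear ✗ | affine ✓ | relevant ✗ | unrestricted ✓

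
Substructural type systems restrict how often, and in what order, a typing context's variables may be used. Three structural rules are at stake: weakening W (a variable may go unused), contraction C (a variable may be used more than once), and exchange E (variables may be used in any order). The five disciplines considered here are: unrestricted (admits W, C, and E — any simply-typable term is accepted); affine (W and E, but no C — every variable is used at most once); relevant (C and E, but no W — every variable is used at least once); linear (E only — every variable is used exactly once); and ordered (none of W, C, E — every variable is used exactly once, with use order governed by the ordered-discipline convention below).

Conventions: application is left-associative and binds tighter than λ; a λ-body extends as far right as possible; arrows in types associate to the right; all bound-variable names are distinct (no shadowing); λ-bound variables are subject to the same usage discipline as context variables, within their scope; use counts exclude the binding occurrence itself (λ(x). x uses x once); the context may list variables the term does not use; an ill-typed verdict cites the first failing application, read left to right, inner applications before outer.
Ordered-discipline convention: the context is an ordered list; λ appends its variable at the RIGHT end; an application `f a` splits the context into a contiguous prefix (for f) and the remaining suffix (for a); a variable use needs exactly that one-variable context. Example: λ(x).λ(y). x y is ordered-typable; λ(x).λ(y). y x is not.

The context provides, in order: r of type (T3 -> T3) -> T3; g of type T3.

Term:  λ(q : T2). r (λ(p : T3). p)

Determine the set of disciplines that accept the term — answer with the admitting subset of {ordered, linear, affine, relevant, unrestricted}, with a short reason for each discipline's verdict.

admitting disciplines: affine, unrestricted
usage: r ×1; g ×0; q (bound) ×0; p (bound) ×1
uses in reading order: r, p
typing: ✓ — T2 -> T3
ordered: ✗ — g, q left unused
linear: ✗ — g, q left unused
affine: ✓ — at most one use each (r, g, q, p)
relevant: ✗ — g, q left unused
unrestricted: ✓ — well-typed at T2 -> T3; no restrictions here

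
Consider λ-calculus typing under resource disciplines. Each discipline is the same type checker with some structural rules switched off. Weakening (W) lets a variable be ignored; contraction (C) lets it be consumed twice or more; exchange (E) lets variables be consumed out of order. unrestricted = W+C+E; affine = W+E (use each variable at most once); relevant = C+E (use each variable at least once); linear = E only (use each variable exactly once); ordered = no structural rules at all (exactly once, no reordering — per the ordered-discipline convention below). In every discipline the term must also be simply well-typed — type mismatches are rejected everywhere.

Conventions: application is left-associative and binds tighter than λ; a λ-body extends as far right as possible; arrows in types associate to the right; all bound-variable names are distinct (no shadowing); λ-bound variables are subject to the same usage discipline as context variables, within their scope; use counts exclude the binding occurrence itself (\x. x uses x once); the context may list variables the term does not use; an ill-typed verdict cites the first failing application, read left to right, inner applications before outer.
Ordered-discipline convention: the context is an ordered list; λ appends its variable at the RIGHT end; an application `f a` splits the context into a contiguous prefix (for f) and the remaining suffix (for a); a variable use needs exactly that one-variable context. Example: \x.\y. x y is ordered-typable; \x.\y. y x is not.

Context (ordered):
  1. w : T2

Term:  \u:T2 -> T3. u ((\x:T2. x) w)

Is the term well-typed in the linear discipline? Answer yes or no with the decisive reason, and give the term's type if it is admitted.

yes — exactly-once usage across w, u, x; term : (T2 -> T3) -> T3
counts: w=1, u (bound)=1, x (bound)=1
left-to-right use order: u, x, w
typing: ✓ — (T2 -> T3) -> T3
summary: ordered ✗ · linear ✓ · affine ✓ · relevant ✓ · unrestricted ✓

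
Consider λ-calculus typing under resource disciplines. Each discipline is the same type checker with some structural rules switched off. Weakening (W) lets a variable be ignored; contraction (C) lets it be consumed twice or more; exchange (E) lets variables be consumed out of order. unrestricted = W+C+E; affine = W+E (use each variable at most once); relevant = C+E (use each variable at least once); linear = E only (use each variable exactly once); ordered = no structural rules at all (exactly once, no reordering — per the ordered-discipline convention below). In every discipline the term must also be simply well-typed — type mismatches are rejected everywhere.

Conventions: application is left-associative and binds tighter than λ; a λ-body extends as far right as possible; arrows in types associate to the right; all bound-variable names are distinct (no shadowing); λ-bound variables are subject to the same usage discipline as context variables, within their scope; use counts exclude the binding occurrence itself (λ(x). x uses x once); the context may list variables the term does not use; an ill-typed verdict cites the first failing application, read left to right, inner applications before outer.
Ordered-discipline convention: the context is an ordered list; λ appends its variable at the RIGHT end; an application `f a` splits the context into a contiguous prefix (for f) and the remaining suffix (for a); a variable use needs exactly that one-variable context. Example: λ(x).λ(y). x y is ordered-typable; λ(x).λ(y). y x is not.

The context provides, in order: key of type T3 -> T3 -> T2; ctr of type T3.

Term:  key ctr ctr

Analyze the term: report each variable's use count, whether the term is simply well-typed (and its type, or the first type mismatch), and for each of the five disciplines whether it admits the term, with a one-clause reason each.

variable uses: key: 1, ctr: 2
use order (left to right): key, ctr, ctr
typing: ✓ — T2
ordered: ✗ — uses contraction: ctr ×2
linear: ✗ — uses contraction: ctr ×2
affine: ✗ — uses contraction: ctr ×2
relevant: ✓ — every one of key, ctr appears
unrestricted: ✓ — well-typed at T2; no restrictions here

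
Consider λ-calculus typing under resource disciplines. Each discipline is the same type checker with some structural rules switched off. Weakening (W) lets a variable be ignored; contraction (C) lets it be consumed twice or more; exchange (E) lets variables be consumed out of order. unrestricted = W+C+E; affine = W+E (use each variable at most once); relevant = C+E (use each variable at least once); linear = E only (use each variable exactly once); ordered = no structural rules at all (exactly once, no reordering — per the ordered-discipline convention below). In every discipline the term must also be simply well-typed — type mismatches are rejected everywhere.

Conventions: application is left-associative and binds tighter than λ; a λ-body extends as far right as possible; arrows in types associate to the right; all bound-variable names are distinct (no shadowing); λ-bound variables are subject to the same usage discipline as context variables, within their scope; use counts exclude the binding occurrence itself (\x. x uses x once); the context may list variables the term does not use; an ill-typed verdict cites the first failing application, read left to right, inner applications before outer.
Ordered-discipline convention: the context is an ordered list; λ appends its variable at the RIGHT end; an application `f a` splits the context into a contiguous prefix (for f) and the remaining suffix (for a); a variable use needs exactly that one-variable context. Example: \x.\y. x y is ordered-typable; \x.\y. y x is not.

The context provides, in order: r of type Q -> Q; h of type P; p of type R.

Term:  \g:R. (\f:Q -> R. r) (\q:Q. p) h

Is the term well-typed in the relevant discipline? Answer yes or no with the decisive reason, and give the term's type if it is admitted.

no — not simply typable
usage: r=1; h=1; p=1; g [bound]=0; f [bound]=0; q [bound]=0
left-to-right use order: r, p, h
typing: ill-typed: a function awaiting Q gets P
per-discipline verdicts: ordered ✗, linear ✗, affine ✗, relevant ✗, unrestricted ✗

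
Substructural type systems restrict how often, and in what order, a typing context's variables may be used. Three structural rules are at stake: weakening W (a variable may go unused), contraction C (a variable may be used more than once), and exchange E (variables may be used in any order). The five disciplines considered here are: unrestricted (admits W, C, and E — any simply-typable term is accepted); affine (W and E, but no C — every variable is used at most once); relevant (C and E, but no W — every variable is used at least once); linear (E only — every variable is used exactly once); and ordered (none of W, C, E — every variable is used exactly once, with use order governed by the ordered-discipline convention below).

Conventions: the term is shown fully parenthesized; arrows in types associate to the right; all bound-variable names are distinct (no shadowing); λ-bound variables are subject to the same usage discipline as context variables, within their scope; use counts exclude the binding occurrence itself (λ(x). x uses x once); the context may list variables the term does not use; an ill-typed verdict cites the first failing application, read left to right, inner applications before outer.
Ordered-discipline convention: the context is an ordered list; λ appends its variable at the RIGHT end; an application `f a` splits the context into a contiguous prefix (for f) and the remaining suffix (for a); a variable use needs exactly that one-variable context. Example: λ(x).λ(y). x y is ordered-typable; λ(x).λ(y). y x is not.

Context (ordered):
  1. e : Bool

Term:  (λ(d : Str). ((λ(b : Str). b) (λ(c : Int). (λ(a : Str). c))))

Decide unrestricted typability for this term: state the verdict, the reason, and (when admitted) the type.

no — a type mismatch blocks all five
use counts: e ×0; d (λ-bound) ×0; b (λ-bound) ×1; c (λ-bound) ×1; a (λ-bound) ×0
order of uses: b, c
typing: ill-typed: argument of type Int → Str → Int where Str is required
summary: ordered ✗ · linear ✗ · affine ✗ · relevant ✗ · unrestricted ✗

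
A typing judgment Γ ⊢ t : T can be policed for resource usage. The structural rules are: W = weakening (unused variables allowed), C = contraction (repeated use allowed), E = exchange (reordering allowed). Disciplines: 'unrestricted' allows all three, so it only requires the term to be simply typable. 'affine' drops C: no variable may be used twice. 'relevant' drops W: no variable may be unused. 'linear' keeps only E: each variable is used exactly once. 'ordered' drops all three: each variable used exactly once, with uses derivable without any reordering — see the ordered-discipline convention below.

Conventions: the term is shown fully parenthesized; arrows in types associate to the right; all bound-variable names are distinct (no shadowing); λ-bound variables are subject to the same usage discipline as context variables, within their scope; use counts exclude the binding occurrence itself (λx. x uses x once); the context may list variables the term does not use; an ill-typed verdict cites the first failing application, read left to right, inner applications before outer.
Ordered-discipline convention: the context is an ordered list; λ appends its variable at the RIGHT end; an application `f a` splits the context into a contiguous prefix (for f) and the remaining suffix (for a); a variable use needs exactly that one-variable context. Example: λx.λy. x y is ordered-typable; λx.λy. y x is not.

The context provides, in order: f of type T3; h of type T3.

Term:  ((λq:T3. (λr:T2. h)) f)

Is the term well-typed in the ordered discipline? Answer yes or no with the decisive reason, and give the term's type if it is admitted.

no — needs weakening: q, r unused
variable uses: f ×1, h ×1, q (λ-bound) ×0, r (λ-bound) ×0
uses in reading order: h, f
typing: the term checks, with type T2 -> T3
all disciplines: ordered ✗ · linear ✗ · affine ✓ · relevant ✗ · unrestricted ✓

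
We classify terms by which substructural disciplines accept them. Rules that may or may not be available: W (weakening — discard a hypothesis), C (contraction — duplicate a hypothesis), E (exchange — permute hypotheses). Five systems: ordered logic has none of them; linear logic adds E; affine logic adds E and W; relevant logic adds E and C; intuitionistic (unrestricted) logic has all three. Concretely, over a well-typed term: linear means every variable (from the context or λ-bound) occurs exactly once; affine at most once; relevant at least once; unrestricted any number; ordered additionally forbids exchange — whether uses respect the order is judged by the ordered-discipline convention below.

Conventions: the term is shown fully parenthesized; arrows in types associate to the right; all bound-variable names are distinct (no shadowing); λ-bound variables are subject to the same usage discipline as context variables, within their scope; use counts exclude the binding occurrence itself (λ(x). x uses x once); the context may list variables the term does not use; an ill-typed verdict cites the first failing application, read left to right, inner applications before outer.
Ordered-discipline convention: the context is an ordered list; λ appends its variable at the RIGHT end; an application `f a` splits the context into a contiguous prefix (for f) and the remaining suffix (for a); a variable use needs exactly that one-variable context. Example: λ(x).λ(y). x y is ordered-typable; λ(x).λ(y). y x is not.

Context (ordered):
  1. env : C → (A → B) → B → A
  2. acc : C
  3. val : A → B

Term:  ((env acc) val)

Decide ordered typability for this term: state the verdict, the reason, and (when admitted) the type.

yes — one use each (env, acc, val); ordered split holds; term : B → A
usage: env=1; acc=1; val=1
uses in reading order: env, acc, val
typing: well-typed — term : B → A
per-discipline verdicts: ordered ✓, linear ✓, affine ✓, relevant ✓, unrestricted ✓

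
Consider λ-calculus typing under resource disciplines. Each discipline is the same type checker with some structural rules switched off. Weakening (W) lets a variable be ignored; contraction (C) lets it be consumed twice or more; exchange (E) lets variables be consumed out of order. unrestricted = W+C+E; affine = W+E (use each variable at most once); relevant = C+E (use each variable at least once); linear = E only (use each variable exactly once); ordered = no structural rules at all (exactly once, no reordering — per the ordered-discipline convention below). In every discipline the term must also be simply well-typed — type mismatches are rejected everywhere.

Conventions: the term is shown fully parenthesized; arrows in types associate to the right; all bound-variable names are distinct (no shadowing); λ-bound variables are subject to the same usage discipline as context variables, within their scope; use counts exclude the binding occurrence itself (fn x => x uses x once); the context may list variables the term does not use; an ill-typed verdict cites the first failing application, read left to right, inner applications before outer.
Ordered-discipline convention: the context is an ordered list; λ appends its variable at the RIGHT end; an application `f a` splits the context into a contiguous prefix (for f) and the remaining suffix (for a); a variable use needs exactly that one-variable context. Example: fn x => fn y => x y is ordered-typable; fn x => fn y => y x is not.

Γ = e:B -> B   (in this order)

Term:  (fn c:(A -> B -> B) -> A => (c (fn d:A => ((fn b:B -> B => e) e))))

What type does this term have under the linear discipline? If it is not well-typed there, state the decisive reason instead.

not well-typed under linear — uses contraction: e ×2; d, b left unused
use counts: e: 2; c (bound): 1; d (bound): 0; b (bound): 0
left-to-right use order: c, e, e
typing: well-typed at ((A -> B -> B) -> A) -> A
all disciplines: ordered ✗ · linear ✗ · affine ✗ · relevant ✗ · unrestricted ✓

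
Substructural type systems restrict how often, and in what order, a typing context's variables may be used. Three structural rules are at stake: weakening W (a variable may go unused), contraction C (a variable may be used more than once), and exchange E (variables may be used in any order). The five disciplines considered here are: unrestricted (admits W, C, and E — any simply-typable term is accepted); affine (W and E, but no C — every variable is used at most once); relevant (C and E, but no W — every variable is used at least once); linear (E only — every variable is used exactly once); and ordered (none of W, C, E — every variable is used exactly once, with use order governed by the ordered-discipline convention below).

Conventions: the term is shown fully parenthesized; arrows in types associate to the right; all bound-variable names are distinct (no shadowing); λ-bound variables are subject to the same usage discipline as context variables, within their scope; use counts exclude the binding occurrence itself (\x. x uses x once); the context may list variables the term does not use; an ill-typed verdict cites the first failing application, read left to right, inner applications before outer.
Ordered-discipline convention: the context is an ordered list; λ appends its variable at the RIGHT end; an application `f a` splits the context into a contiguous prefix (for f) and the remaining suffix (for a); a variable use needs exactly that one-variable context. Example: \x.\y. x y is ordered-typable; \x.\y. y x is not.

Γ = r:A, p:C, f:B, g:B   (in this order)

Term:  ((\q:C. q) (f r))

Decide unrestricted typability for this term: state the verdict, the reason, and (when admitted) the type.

no — fails simple typing
use counts: r: 1×; p: 0×; f: 1×; g: 0×; q (λ-bound): 1×
use order (left to right): q, f, r
typing: ill-typed: can't apply a value of type B
all disciplines: ordered ✗ · linear ✗ · affine ✗ · relevant ✗ · unrestricted ✗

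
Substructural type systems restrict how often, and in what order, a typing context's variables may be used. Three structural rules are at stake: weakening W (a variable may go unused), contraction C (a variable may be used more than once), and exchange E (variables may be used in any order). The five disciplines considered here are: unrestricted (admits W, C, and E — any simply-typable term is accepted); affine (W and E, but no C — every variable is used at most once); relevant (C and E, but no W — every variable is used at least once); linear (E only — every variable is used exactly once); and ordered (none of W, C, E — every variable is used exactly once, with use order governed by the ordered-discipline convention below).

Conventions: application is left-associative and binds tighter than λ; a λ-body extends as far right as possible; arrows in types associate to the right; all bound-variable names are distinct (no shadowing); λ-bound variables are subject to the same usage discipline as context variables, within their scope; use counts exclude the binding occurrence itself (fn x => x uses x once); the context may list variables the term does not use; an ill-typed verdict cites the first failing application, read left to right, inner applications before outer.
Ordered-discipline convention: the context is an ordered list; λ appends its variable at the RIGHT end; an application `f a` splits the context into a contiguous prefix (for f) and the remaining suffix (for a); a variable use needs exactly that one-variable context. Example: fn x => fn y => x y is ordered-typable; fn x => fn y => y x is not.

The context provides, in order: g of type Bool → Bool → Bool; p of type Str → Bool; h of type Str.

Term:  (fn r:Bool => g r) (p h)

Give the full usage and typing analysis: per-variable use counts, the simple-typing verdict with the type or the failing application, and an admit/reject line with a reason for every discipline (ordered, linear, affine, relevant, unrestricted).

usage: g: 1×; p: 1×; h: 1×; r (λ-bound): 1×
uses in reading order: g, r, p, h
typing: the term checks, with type Bool → Bool
ordered: ✓, g, p, h, r: once each, no exchange needed
linear: ✓, each of g, p, h, r used exactly once
affine: ✓, no duplicate uses among g, p, h, r
relevant: ✓, none of g, p, h, r goes unused
unrestricted: ✓, type-checks (Bool → Bool) and nothing is barred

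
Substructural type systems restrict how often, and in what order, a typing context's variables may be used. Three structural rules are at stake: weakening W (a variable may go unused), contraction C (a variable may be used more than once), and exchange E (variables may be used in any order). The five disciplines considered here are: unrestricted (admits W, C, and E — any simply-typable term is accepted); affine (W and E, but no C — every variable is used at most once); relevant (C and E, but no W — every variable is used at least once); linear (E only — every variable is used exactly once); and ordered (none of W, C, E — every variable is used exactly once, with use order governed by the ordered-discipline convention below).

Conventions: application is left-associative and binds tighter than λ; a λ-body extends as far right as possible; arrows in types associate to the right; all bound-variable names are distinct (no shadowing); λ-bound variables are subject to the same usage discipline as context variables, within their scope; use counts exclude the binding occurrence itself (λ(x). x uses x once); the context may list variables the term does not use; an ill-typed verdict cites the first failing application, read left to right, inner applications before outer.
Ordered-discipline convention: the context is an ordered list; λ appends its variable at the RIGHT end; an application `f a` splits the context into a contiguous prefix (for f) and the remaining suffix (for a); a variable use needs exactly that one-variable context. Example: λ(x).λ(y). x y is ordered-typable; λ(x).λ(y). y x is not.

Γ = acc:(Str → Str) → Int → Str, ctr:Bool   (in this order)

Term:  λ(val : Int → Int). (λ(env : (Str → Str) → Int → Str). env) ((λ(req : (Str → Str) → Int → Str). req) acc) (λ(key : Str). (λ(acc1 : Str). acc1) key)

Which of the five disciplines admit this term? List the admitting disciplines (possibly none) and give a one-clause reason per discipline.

admitted in: affine, unrestricted
counts: acc: 1, ctr: 0, val [bound]: 0, env [bound]: 1, req [bound]: 1, key [bound]: 1, acc1 [bound]: 1
uses in reading order: env, req, acc, acc1, key
typing: ✓ — (Int → Int) → Int → Str
ordered ✗ (ctr, val never used (weakening))
linear ✗ (ctr, val never used (weakening))
affine ✓ (none of acc, ctr, val, env, req, key, acc1 used more than once)
relevant ✗ (ctr, val never used (weakening))
unrestricted ✓ (type-checks ((Int → Int) → Int → Str) and nothing is barred)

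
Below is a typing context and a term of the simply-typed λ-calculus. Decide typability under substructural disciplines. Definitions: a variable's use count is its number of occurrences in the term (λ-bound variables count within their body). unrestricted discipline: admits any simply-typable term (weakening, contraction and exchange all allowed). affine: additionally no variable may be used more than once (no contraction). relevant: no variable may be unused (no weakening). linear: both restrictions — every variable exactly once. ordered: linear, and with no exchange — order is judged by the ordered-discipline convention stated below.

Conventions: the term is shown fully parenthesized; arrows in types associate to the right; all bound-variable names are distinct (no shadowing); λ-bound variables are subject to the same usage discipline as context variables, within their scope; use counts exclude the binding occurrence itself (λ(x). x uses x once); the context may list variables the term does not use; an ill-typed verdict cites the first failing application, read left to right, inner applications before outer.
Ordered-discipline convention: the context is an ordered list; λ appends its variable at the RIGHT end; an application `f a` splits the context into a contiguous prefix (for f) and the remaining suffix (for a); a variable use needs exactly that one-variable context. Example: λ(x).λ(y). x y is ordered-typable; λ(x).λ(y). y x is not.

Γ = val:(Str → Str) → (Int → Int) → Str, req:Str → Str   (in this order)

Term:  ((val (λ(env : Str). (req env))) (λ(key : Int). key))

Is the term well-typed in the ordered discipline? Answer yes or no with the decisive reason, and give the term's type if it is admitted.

yes — one use each (val, req, env, key); ordered split holds; term : Str
variable uses: val: 1×; req: 1×; env (bound): 1×; key (bound): 1×
use order (left to right): val, req, env, key
typing: well-typed at Str
all disciplines: ordered ✓ · linear ✓ · affine ✓ · relevant ✓ · unrestricted ✓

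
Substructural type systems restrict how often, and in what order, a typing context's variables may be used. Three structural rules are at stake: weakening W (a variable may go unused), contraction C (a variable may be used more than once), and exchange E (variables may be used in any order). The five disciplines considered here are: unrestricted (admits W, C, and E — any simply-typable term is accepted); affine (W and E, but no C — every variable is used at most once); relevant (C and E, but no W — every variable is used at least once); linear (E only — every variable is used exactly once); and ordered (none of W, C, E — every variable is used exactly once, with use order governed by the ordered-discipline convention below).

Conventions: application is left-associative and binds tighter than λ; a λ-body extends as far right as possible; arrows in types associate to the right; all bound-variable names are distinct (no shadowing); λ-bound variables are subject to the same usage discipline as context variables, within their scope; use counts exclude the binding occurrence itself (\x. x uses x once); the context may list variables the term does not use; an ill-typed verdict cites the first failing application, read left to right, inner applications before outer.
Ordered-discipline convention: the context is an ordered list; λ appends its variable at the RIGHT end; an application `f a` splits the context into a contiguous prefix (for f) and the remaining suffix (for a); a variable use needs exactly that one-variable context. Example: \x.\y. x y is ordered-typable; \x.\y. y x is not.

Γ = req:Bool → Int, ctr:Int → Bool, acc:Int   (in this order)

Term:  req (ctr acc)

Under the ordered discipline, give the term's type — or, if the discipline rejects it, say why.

term : Int
counts: req: 1×, ctr: 1×, acc: 1×
order of uses: req, ctr, acc
typing: well-typed at Int
per-discipline verdicts: ordered ✓; linear ✓; affine ✓; relevant ✓; unrestricted ✓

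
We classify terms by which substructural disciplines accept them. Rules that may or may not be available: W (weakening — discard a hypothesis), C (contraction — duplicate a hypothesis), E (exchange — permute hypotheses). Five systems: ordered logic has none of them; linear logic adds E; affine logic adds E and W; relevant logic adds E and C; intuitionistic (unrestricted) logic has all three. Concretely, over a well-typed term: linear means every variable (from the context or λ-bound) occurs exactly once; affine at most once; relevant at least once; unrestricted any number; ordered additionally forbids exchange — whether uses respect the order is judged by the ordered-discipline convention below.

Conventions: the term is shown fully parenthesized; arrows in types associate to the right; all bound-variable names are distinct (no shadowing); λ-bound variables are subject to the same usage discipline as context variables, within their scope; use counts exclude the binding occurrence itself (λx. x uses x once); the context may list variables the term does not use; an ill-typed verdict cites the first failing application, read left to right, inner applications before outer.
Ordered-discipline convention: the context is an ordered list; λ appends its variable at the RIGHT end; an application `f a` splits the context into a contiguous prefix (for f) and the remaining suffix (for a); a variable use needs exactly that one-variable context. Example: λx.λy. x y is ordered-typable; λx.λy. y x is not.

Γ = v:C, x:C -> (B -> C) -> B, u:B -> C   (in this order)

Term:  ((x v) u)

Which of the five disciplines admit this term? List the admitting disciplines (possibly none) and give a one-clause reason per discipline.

admitted by: linear, affine, relevant, unrestricted
counts: v ×1, x ×1, u ×1
left-to-right use order: x, v, u
typing: ✓ — B
ordered: ✗, no ordered split (uses run x, v, u)
linear: ✓, each of v, x, u used exactly once
affine: ✓, no duplicate uses among v, x, u
relevant: ✓, none of v, x, u goes unused
unrestricted: ✓, typability at B is all that's needed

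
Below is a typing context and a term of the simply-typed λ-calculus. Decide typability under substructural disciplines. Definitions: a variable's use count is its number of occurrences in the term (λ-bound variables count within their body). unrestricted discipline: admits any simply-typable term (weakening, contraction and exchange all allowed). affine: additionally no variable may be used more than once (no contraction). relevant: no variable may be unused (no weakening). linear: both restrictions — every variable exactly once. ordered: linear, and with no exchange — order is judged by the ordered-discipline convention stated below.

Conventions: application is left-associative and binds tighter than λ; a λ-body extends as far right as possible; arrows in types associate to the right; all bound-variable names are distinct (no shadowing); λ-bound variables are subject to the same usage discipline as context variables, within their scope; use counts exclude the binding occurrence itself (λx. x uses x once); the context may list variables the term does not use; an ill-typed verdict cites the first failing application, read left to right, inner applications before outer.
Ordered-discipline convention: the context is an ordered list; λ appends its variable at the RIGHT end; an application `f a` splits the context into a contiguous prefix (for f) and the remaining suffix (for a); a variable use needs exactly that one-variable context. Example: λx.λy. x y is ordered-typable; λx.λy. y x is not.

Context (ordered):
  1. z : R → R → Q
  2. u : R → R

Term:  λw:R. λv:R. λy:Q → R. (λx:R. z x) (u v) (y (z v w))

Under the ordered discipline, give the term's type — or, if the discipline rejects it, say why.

not well-typed under ordered — repeated use of z ×2, v ×2
use counts: z: 2×; u: 1×; w [bound]: 1×; v [bound]: 2×; y [bound]: 1×; x [bound]: 1×
use order (left to right): z, x, u, v, y, z, v, w
typing: well-typed at R → R → (Q → R) → Q
across the five disciplines: ordered ✗ · linear ✗ · affine ✗ · relevant ✓ · unrestricted ✓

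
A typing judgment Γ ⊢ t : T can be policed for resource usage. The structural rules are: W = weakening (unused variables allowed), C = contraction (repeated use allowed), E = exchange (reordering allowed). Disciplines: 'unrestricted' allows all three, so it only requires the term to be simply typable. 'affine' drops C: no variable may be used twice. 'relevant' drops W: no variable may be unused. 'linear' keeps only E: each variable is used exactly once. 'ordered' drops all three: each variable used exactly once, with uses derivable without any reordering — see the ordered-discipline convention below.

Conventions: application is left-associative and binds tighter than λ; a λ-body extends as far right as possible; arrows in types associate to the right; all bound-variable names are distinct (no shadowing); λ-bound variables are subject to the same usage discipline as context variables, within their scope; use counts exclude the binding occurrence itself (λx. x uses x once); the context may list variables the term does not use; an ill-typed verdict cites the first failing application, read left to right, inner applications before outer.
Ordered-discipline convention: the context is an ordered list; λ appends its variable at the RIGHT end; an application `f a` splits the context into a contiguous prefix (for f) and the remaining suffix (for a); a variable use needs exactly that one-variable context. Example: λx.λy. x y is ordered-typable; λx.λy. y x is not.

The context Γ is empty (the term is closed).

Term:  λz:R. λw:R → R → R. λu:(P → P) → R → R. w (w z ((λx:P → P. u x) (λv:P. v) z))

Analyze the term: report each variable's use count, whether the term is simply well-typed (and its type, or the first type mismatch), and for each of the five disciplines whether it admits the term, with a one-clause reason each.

use counts: z (λ-bound) ×2; w (λ-bound) ×2; u (λ-bound) ×1; x (λ-bound) ×1; v (λ-bound) ×1
order of uses: w, w, z, u, x, v, z
typing: well-typed at R → (R → R → R) → ((P → P) → R → R) → R → R
ordered ✗ (needs contraction — z ×2, w ×2)
linear ✗ (needs contraction — z ×2, w ×2)
affine ✗ (needs contraction — z ×2, w ×2)
relevant ✓ (none of z, w, u, x, v goes unused)
unrestricted ✓ (well-typed at R → (R → R → R) → ((P → P) → R → R) → R → R; no restrictions here)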